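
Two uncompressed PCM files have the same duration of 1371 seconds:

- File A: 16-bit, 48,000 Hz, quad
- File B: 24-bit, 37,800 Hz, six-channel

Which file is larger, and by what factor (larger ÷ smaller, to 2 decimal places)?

File A: 48,000 × 2 × 4 = 384,000 bytes/s.
File B: 37,800 × 3 × 6 = 680,400 bytes/s.
File B is larger; ratio = 932,828,400 / 526,464,000 = 1.77.

File B, by a factor of 1.77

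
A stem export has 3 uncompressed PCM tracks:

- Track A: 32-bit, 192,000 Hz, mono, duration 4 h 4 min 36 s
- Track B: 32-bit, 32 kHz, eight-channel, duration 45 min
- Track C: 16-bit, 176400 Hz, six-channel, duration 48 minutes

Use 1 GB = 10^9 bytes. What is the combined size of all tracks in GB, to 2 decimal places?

20.13 GB

Track A: 4 h 4 min 36 s = 14,676 s; 192,000 × 14,676 × 4 × 1 = 11,271,168,000 bytes.
Track B: 45 min = 2,700 s; 32,000 × 2,700 × 4 × 8 = 2,764,800,000 bytes.
Track C: 48 minutes = 2,880 s; 176,400 × 2,880 × 2 × 6 = 6,096,384,000 bytes.
Total = 20,132,352,000 bytes = 20.13 GB.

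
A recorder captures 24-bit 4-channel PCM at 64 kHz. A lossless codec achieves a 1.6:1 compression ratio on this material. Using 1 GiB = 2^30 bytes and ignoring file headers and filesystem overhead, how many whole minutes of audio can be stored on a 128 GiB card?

Uncompressed byte rate = 64,000 × 3 × 4 = 768,000 bytes/s.
After 1.6:1 compression, effective rate ≈ 480000 bytes/s.
Capacity = 128 × 1,073,741,824 = 137,438,953,472 bytes.
137,438,953,472 / effective rate ≈ 286331.15 s → 4,772 minutes.

4,772 minutes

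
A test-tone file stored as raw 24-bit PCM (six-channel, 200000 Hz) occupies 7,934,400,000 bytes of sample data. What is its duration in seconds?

Byte rate = 200,000 × 3 × 6 = 3,600,000 bytes/s.
Duration = 7,934,400,000 / 3,600,000 = 2,204 s.

2,204 seconds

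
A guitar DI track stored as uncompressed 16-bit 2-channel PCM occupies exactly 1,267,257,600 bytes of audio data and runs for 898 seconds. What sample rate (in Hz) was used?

Bytes = sample_rate × seconds × bytes_per_sample × channels.
sample_rate = 1,267,257,600 / (898 × 2 × 2) = 1,267,257,600 / 3,592 = 352,800 Hz.

352,800 Hz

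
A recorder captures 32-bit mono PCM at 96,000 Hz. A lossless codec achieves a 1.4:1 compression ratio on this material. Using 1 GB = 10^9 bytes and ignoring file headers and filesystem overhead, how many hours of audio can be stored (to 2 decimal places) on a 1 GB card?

Uncompressed byte rate = 96,000 × 4 × 1 = 384,000 bytes/s.
After 1.4:1 compression, effective rate ≈ 274285.71 bytes/s.
Capacity = 1 × 1,000,000,000 = 1,000,000,000 bytes.
1,000,000,000 / effective rate ≈ 3645.83 s → 1.01 hours.

1.01 hours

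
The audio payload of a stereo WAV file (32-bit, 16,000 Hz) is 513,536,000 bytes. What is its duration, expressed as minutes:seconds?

Byte rate = 16,000 × 4 × 2 = 128,000 bytes/s.
Duration = 513,536,000 / 128,000 = 4,012 s.
4,012 s = 66:52.

66:52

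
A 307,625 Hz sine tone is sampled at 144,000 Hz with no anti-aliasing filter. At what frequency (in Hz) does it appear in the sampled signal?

Nyquist = 144,000/2 = 72,000 Hz; 307,625 Hz exceeds it.
Alias = |307,625 − 2×144,000| = |307,625 − 288,000| = 19,625 Hz.

19,625 Hz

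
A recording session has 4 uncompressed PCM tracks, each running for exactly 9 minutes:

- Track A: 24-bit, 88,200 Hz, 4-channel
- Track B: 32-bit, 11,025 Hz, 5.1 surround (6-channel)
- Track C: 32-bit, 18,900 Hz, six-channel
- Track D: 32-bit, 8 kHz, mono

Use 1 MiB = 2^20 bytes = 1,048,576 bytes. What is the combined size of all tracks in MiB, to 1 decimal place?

931.4 MiB

exactly 9 minutes = 540 s.
Track A: 88,200 × 540 × 3 × 4 = 571,536,000 bytes.
Track B: 11,025 × 540 × 4 × 6 = 142,884,000 bytes.
Track C: 18,900 × 540 × 4 × 6 = 244,944,000 bytes.
Track D: 8,000 × 540 × 4 × 1 = 17,280,000 bytes.
Total = 976,644,000 bytes = 931.4 MiB.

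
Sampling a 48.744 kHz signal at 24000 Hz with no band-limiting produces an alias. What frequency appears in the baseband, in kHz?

Nyquist = 24,000/2 = 12,000 Hz; 48,744 Hz exceeds it.
Alias = |48,744 − 2×24,000| = |48,744 − 48,000| = 744 Hz = 0.744 kHz.

0.744 kHz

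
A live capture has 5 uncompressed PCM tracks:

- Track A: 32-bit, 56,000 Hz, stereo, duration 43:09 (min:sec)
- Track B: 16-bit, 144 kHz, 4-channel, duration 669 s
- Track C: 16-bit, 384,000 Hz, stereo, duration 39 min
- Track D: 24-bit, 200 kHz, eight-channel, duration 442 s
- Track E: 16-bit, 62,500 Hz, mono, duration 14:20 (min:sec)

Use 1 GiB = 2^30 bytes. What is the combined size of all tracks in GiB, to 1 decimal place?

Track A: 43:09 (min:sec) = 2,589 s; 56,000 × 2,589 × 4 × 2 = 1,159,872,000 bytes.
Track B: 144,000 × 669 × 2 × 4 = 770,688,000 bytes.
Track C: 39 min = 2,340 s; 384,000 × 2,340 × 2 × 2 = 3,594,240,000 bytes.
Track D: 200,000 × 442 × 3 × 8 = 2,121,600,000 bytes.
Track E: 14:20 (min:sec) = 860 s; 62,500 × 860 × 2 × 1 = 107,500,000 bytes.
Total = 7,753,900,000 bytes = 7.2 GiB.

7.2 GiB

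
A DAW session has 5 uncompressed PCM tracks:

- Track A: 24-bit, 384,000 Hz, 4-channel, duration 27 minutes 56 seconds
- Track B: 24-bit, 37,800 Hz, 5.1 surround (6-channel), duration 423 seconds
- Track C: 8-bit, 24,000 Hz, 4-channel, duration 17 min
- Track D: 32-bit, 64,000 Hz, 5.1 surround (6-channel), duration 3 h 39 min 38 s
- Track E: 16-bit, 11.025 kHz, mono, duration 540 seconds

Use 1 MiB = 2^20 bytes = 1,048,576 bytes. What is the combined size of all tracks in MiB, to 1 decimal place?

Track A: 27 minutes 56 seconds = 1,676 s; 384,000 × 1,676 × 3 × 4 = 7,723,008,000 bytes.
Track B: 37,800 × 423 × 3 × 6 = 287,809,200 bytes.
Track C: 17 min = 1,020 s; 24,000 × 1,020 × 1 × 4 = 97,920,000 bytes.
Track D: 3 h 39 min 38 s = 13,178 s; 64,000 × 13,178 × 4 × 6 = 20,241,408,000 bytes.
Track E: 11,025 × 540 × 2 × 1 = 11,907,000 bytes.
Total = 28,362,052,200 bytes = 27048.2 MiB.

27048.2 MiB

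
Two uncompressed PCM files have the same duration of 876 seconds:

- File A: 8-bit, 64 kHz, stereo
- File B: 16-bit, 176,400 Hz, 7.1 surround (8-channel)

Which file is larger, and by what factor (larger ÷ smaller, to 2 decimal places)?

File B, by a factor of 22.05

File A: 64,000 × 1 × 2 = 128,000 bytes/s.
File B: 176,400 × 2 × 8 = 2,822,400 bytes/s.
File B is larger; ratio = 2,472,422,400 / 112,128,000 = 22.05.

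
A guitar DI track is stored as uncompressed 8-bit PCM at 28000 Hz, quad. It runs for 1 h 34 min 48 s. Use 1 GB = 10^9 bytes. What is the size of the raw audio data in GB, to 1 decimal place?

0.6 GB

Duration = 1 h 34 min 48 s = 5,688 s.
Bytes = 28,000 samples/s × 5,688 s × 1 bytes/sample × 4 ch = 637,056,000 bytes.
637,056,000 / 1,000,000,000 = 0.6 GB.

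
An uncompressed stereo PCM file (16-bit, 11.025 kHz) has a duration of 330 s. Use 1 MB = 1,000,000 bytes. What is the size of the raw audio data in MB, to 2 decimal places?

Bytes = 11,025 samples/s × 330 s × 2 bytes/sample × 2 ch = 14,553,000 bytes.
14,553,000 / 1,000,000 = 14.55 MB.

14.55 MB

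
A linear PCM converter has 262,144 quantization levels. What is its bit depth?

18 bits

log2(262,144) = 18.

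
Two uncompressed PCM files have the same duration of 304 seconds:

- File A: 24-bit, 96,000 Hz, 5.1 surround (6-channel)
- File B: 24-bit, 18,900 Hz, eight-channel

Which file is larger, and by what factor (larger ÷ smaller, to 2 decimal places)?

File A: 96,000 × 3 × 6 = 1,728,000 bytes/s.
File B: 18,900 × 3 × 8 = 453,600 bytes/s.
File A is larger; ratio = 525,312,000 / 137,894,400 = 3.81.

File A, by a factor of 3.81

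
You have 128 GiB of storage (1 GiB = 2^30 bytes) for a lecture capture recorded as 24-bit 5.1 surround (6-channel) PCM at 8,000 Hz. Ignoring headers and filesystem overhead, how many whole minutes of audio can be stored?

15,907 minutes

Uncompressed byte rate = 8,000 × 3 × 6 = 144,000 bytes/s.
Capacity = 128 × 1,073,741,824 = 137,438,953,472 bytes.
137,438,953,472 / 144,000 ≈ 954437.18 s → 15,907 minutes.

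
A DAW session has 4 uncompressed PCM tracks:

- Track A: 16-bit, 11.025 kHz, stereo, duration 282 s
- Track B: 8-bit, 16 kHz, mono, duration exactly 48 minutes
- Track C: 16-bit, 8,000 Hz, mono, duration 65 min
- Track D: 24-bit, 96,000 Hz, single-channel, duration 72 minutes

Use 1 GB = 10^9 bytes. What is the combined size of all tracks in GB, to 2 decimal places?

1.37 GB

Track A: 11,025 × 282 × 2 × 2 = 12,436,200 bytes.
Track B: exactly 48 minutes = 2,880 s; 16,000 × 2,880 × 1 × 1 = 46,080,000 bytes.
Track C: 65 min = 3,900 s; 8,000 × 3,900 × 2 × 1 = 62,400,000 bytes.
Track D: 72 minutes = 4,320 s; 96,000 × 4,320 × 3 × 1 = 1,244,160,000 bytes.
Total = 1,365,076,200 bytes = 1.37 GB.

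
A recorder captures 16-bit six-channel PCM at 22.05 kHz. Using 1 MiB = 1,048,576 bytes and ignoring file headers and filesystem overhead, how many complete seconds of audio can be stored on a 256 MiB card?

1,014 seconds

Uncompressed byte rate = 22,050 × 2 × 6 = 264,600 bytes/s.
Capacity = 256 × 1,048,576 = 268,435,456 bytes.
268,435,456 / 264,600 ≈ 1014.5 s → 1,014 seconds.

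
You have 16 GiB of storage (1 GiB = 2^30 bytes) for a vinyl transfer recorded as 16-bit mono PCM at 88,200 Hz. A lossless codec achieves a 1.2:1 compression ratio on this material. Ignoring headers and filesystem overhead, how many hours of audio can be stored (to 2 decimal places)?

Uncompressed byte rate = 88,200 × 2 × 1 = 176,400 bytes/s.
After 1.2:1 compression, effective rate ≈ 147000 bytes/s.
Capacity = 16 × 1,073,741,824 = 17,179,869,184 bytes.
17,179,869,184 / effective rate ≈ 116869.86 s → 32.46 hours.

32.46 hours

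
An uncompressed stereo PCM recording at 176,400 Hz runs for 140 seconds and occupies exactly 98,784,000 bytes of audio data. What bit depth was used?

16 bits

Bytes per sample = 98,784,000 / (176,400 × 140 × 2) = 98,784,000 / 49,392,000 = 2.
Bit depth = 2 × 8 = 16 bits.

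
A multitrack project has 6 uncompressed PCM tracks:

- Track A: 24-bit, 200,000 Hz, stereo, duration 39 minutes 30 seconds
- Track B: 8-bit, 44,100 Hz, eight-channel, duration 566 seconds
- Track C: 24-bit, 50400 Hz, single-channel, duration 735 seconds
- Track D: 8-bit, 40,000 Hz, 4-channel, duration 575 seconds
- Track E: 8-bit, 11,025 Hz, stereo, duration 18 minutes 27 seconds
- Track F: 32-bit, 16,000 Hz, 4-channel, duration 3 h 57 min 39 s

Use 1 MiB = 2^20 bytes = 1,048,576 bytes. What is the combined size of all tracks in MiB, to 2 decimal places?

Track A: 39 minutes 30 seconds = 2,370 s; 200,000 × 2,370 × 3 × 2 = 2,844,000,000 bytes.
Track B: 44,100 × 566 × 1 × 8 = 199,684,800 bytes.
Track C: 50,400 × 735 × 3 × 1 = 111,132,000 bytes.
Track D: 40,000 × 575 × 1 × 4 = 92,000,000 bytes.
Track E: 18 minutes 27 seconds = 1,107 s; 11,025 × 1,107 × 1 × 2 = 24,409,350 bytes.
Track F: 3 h 57 min 39 s = 14,259 s; 16,000 × 14,259 × 4 × 4 = 3,650,304,000 bytes.
Total = 6,921,530,150 bytes = 6600.89 MiB.

6600.89 MiB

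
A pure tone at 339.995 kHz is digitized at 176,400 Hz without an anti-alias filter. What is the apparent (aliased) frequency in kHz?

12.805 kHz

Nyquist = 176,400/2 = 88,200 Hz; 339,995 Hz exceeds it.
Alias = |339,995 − 2×176,400| = |339,995 − 352,800| = 12,805 Hz = 12.805 kHz.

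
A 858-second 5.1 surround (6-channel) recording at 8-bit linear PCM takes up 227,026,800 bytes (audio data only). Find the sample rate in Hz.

44,100 Hz

Bytes = sample_rate × seconds × bytes_per_sample × channels.
sample_rate = 227,026,800 / (858 × 1 × 6) = 227,026,800 / 5,148 = 44,100 Hz.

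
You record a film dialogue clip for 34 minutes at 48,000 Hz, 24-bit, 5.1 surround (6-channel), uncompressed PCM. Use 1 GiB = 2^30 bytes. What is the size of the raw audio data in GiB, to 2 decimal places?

Duration = 34 minutes = 2,040 s.
Bytes = 48,000 samples/s × 2,040 s × 3 bytes/sample × 6 ch = 1,762,560,000 bytes.
1,762,560,000 / 1,073,741,824 = 1.64 GiB.

1.64 GiB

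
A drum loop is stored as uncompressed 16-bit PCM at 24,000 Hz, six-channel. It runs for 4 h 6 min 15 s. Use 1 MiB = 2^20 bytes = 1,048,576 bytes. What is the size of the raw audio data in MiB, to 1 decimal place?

4058.1 MiB

Duration = 4 h 6 min 15 s = 14,775 s.
Bytes = 24,000 samples/s × 14,775 s × 2 bytes/sample × 6 ch = 4,255,200,000 bytes.
4,255,200,000 / 1,048,576 = 4058.1 MiB.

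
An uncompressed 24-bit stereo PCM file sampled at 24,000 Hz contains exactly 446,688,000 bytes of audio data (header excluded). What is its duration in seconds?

3,102 seconds

Byte rate = 24,000 × 3 × 2 = 144,000 bytes/s.
Duration = 446,688,000 / 144,000 = 3,102 s.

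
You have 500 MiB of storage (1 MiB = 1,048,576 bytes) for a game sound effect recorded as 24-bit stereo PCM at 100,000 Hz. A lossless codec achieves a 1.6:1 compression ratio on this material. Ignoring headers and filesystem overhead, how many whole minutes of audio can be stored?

Uncompressed byte rate = 100,000 × 3 × 2 = 600,000 bytes/s.
After 1.6:1 compression, effective rate ≈ 375000 bytes/s.
Capacity = 500 × 1,048,576 = 524,288,000 bytes.
524,288,000 / effective rate ≈ 1398.1 s → 23 minutes.

23 minutes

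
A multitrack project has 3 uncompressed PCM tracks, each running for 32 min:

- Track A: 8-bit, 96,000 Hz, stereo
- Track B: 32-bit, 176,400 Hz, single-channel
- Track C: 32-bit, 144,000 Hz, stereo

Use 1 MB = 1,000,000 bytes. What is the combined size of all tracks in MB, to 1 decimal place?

3935.2 MB

32 min = 1,920 s.
Track A: 96,000 × 1,920 × 1 × 2 = 368,640,000 bytes.
Track B: 176,400 × 1,920 × 4 × 1 = 1,354,752,000 bytes.
Track C: 144,000 × 1,920 × 4 × 2 = 2,211,840,000 bytes.
Total = 3,935,232,000 bytes = 3935.2 MB.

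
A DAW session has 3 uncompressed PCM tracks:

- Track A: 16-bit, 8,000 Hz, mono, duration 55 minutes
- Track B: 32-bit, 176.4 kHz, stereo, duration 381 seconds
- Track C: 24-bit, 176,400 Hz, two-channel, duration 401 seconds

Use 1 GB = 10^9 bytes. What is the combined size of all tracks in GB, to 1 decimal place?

1.0 GB

Track A: 55 minutes = 3,300 s; 8,000 × 3,300 × 2 × 1 = 52,800,000 bytes.
Track B: 176,400 × 381 × 4 × 2 = 537,667,200 bytes.
Track C: 176,400 × 401 × 3 × 2 = 424,418,400 bytes.
Total = 1,014,885,600 bytes = 1.0 GB.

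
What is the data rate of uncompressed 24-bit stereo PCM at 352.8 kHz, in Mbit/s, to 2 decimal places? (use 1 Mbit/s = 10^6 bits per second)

16.93 Mbit/s

Bit rate = 352,800 × 24 × 2 = 16,934,400 bits/s.
= 16.93 Mbit/s.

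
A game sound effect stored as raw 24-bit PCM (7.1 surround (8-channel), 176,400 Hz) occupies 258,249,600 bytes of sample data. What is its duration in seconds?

61 seconds

Byte rate = 176,400 × 3 × 8 = 4,233,600 bytes/s.
Duration = 258,249,600 / 4,233,600 = 61 s.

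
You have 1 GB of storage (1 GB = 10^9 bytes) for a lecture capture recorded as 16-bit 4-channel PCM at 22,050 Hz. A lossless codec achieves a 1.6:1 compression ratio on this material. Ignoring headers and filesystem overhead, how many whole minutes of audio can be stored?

Uncompressed byte rate = 22,050 × 2 × 4 = 176,400 bytes/s.
After 1.6:1 compression, effective rate ≈ 110250 bytes/s.
Capacity = 1 × 1,000,000,000 = 1,000,000,000 bytes.
1,000,000,000 / effective rate ≈ 9070.29 s → 151 minutes.

151 minutes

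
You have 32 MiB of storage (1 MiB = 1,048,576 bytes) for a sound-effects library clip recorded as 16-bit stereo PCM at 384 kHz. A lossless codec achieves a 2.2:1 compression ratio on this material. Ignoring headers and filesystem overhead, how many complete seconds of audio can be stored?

48 seconds

Uncompressed byte rate = 384,000 × 2 × 2 = 1,536,000 bytes/s.
After 2.2:1 compression, effective rate ≈ 698181.82 bytes/s.
Capacity = 32 × 1,048,576 = 33,554,432 bytes.
33,554,432 / effective rate ≈ 48.06 s → 48 seconds.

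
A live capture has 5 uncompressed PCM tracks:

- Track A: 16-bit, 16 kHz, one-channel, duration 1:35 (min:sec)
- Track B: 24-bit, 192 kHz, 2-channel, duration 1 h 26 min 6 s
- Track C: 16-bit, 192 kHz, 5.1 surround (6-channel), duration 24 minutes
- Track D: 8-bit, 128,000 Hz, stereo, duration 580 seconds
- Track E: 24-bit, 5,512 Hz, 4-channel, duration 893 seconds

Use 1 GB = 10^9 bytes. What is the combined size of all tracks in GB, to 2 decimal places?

9.48 GB

Track A: 1:35 (min:sec) = 95 s; 16,000 × 95 × 2 × 1 = 3,040,000 bytes.
Track B: 1 h 26 min 6 s = 5,166 s; 192,000 × 5,166 × 3 × 2 = 5,951,232,000 bytes.
Track C: 24 minutes = 1,440 s; 192,000 × 1,440 × 2 × 6 = 3,317,760,000 bytes.
Track D: 128,000 × 580 × 1 × 2 = 148,480,000 bytes.
Track E: 5,512 × 893 × 3 × 4 = 59,066,592 bytes.
Total = 9,479,578,592 bytes = 9.48 GB.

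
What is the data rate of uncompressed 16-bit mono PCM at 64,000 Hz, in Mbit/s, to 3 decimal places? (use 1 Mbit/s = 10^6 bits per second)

1.024 Mbit/s

Bit rate = 64,000 × 16 × 1 = 1,024,000 bits/s.
= 1.024 Mbit/s.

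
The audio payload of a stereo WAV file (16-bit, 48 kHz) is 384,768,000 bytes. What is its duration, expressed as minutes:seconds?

Byte rate = 48,000 × 2 × 2 = 192,000 bytes/s.
Duration = 384,768,000 / 192,000 = 2,004 s.
2,004 s = 33:24.

33:24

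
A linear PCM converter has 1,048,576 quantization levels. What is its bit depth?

log2(1,048,576) = 20.

20 bits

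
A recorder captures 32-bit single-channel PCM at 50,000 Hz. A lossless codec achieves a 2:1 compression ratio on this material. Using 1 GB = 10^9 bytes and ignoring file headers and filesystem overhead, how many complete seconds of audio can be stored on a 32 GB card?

320,000 seconds

Uncompressed byte rate = 50,000 × 4 × 1 = 200,000 bytes/s.
After 2:1 compression, effective rate ≈ 100000 bytes/s.
Capacity = 32 × 1,000,000,000 = 32,000,000,000 bytes.
32,000,000,000 / effective rate ≈ 320000 s → 320,000 seconds.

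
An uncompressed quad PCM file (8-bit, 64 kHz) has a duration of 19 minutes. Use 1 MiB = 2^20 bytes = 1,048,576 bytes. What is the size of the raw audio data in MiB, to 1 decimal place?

278.3 MiB

Duration = 19 minutes = 1,140 s.
Bytes = 64,000 samples/s × 1,140 s × 1 bytes/sample × 4 ch = 291,840,000 bytes.
291,840,000 / 1,048,576 = 278.3 MiB.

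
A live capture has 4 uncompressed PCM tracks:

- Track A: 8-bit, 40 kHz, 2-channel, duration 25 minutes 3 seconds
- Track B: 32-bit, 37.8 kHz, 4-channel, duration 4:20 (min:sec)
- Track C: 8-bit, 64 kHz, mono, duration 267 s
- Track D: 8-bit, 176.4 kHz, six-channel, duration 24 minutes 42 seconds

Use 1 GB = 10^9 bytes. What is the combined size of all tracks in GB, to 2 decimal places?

1.86 GB

Track A: 25 minutes 3 seconds = 1,503 s; 40,000 × 1,503 × 1 × 2 = 120,240,000 bytes.
Track B: 4:20 (min:sec) = 260 s; 37,800 × 260 × 4 × 4 = 157,248,000 bytes.
Track C: 64,000 × 267 × 1 × 1 = 17,088,000 bytes.
Track D: 24 minutes 42 seconds = 1,482 s; 176,400 × 1,482 × 1 × 6 = 1,568,548,800 bytes.
Total = 1,863,124,800 bytes = 1.86 GB.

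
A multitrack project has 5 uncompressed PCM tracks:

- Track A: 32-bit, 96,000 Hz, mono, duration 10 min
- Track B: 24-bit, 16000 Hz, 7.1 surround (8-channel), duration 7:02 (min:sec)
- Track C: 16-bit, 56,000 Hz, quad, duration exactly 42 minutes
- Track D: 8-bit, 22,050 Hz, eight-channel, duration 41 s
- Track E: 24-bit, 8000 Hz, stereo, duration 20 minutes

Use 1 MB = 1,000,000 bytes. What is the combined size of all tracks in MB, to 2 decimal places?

Track A: 10 min = 600 s; 96,000 × 600 × 4 × 1 = 230,400,000 bytes.
Track B: 7:02 (min:sec) = 422 s; 16,000 × 422 × 3 × 8 = 162,048,000 bytes.
Track C: exactly 42 minutes = 2,520 s; 56,000 × 2,520 × 2 × 4 = 1,128,960,000 bytes.
Track D: 22,050 × 41 × 1 × 8 = 7,232,400 bytes.
Track E: 20 minutes = 1,200 s; 8,000 × 1,200 × 3 × 2 = 57,600,000 bytes.
Total = 1,586,240,400 bytes = 1586.24 MB.

1586.24 MB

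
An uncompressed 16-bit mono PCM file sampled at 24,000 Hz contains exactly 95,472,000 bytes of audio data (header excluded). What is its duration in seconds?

1,989 seconds

Byte rate = 24,000 × 2 × 1 = 48,000 bytes/s.
Duration = 95,472,000 / 48,000 = 1,989 s.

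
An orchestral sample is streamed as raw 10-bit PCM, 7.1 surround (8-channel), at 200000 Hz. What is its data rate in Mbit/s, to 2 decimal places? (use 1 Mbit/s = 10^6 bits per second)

Bit rate = 200,000 × 10 × 8 = 16,000,000 bits/s.
= 16.00 Mbit/s.

16.00 Mbit/s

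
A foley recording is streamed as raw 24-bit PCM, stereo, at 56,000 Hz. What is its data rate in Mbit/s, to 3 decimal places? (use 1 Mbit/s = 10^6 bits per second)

2.688 Mbit/s

Bit rate = 56,000 × 24 × 2 = 2,688,000 bits/s.
= 2.688 Mbit/s.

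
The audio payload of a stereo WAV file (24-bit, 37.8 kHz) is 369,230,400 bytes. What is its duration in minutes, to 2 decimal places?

27.13 minutes

Byte rate = 37,800 × 3 × 2 = 226,800 bytes/s.
Duration = 369,230,400 / 226,800 = 1,628 s.
1,628 s / 60 = 27.13 minutes.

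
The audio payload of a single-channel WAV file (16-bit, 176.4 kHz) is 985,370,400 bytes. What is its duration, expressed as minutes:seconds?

46:33

Byte rate = 176,400 × 2 × 1 = 352,800 bytes/s.
Duration = 985,370,400 / 352,800 = 2,793 s.
2,793 s = 46:33.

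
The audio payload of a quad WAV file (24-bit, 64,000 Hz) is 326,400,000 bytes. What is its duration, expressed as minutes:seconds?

7:05

Byte rate = 64,000 × 3 × 4 = 768,000 bytes/s.
Duration = 326,400,000 / 768,000 = 425 s.
425 s = 7:05.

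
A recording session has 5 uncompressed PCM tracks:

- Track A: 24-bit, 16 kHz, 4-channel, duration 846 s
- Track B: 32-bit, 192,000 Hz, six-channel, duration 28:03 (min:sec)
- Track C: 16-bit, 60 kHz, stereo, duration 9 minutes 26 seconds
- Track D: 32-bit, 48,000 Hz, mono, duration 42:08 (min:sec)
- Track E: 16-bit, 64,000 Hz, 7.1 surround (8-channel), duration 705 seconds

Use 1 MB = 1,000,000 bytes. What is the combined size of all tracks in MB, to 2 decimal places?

9260.83 MB

Track A: 16,000 × 846 × 3 × 4 = 162,432,000 bytes.
Track B: 28:03 (min:sec) = 1,683 s; 192,000 × 1,683 × 4 × 6 = 7,755,264,000 bytes.
Track C: 9 minutes 26 seconds = 566 s; 60,000 × 566 × 2 × 2 = 135,840,000 bytes.
Track D: 42:08 (min:sec) = 2,528 s; 48,000 × 2,528 × 4 × 1 = 485,376,000 bytes.
Track E: 64,000 × 705 × 2 × 8 = 721,920,000 bytes.
Total = 9,260,832,000 bytes = 9260.83 MB.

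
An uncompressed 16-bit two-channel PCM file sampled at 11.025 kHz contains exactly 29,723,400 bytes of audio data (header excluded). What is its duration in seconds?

Byte rate = 11,025 × 2 × 2 = 44,100 bytes/s.
Duration = 29,723,400 / 44,100 = 674 s.

674 seconds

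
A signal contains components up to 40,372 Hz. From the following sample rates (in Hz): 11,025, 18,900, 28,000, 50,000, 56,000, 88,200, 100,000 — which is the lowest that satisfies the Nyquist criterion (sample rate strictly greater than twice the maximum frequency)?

88,200 Hz

Need sample rate > 2 × 40,372 = 80,744 Hz.
Lowest listed rate above 80,744 Hz is 88,200 Hz.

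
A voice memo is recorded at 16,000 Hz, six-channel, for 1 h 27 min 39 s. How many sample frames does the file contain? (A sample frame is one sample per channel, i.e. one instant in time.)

84,144,000 sample frames

1 h 27 min 39 s = 5,259 s.
16,000 samples/s × 5,259 s = 84,144,000 frames.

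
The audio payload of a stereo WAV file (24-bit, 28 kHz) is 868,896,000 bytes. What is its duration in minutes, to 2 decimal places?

86.20 minutes

Byte rate = 28,000 × 3 × 2 = 168,000 bytes/s.
Duration = 868,896,000 / 168,000 = 5,172 s.
5,172 s / 60 = 86.20 minutes.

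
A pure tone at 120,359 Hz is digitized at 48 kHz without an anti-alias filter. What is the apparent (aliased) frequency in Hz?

23,641 Hz

Nyquist = 48,000/2 = 24,000 Hz; 120,359 Hz exceeds it.
Alias = |120,359 − 3×48,000| = |120,359 − 144,000| = 23,641 Hz.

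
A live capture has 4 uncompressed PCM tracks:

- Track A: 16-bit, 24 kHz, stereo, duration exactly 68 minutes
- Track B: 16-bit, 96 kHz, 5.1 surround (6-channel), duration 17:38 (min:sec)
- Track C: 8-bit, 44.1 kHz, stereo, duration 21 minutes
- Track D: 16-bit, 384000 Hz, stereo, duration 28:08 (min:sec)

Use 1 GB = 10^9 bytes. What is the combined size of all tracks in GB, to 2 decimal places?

4.31 GB

Track A: exactly 68 minutes = 4,080 s; 24,000 × 4,080 × 2 × 2 = 391,680,000 bytes.
Track B: 17:38 (min:sec) = 1,058 s; 96,000 × 1,058 × 2 × 6 = 1,218,816,000 bytes.
Track C: 21 minutes = 1,260 s; 44,100 × 1,260 × 1 × 2 = 111,132,000 bytes.
Track D: 28:08 (min:sec) = 1,688 s; 384,000 × 1,688 × 2 × 2 = 2,592,768,000 bytes.
Total = 4,314,396,000 bytes = 4.31 GB.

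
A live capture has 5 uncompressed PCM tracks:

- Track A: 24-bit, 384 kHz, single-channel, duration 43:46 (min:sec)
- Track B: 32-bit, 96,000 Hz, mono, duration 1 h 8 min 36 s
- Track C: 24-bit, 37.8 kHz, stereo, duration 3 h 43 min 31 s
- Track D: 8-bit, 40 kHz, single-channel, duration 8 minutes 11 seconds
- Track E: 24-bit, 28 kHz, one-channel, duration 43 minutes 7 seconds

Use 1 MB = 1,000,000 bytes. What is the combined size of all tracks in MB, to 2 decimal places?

Track A: 43:46 (min:sec) = 2,626 s; 384,000 × 2,626 × 3 × 1 = 3,025,152,000 bytes.
Track B: 1 h 8 min 36 s = 4,116 s; 96,000 × 4,116 × 4 × 1 = 1,580,544,000 bytes.
Track C: 3 h 43 min 31 s = 13,411 s; 37,800 × 13,411 × 3 × 2 = 3,041,614,800 bytes.
Track D: 8 minutes 11 seconds = 491 s; 40,000 × 491 × 1 × 1 = 19,640,000 bytes.
Track E: 43 minutes 7 seconds = 2,587 s; 28,000 × 2,587 × 3 × 1 = 217,308,000 bytes.
Total = 7,884,258,800 bytes = 7884.26 MB.

7884.26 MB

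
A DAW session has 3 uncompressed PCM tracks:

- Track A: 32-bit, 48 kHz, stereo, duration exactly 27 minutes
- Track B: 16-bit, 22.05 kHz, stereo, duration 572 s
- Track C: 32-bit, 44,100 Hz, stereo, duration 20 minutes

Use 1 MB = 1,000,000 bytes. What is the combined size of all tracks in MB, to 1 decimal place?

Track A: exactly 27 minutes = 1,620 s; 48,000 × 1,620 × 4 × 2 = 622,080,000 bytes.
Track B: 22,050 × 572 × 2 × 2 = 50,450,400 bytes.
Track C: 20 minutes = 1,200 s; 44,100 × 1,200 × 4 × 2 = 423,360,000 bytes.
Total = 1,095,890,400 bytes = 1095.9 MB.

1095.9 MB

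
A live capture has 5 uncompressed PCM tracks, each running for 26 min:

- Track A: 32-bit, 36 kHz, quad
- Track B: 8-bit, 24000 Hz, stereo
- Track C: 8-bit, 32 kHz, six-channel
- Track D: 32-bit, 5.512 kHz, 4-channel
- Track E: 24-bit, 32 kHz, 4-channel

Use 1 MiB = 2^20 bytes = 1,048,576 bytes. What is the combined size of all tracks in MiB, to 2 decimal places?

26 min = 1,560 s.
Track A: 36,000 × 1,560 × 4 × 4 = 898,560,000 bytes.
Track B: 24,000 × 1,560 × 1 × 2 = 74,880,000 bytes.
Track C: 32,000 × 1,560 × 1 × 6 = 299,520,000 bytes.
Track D: 5,512 × 1,560 × 4 × 4 = 137,579,520 bytes.
Track E: 32,000 × 1,560 × 3 × 4 = 599,040,000 bytes.
Total = 2,009,579,520 bytes = 1916.48 MiB.

1916.48 MiB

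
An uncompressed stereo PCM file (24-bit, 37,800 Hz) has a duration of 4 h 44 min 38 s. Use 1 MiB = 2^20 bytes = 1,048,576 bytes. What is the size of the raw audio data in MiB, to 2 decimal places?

Duration = 4 h 44 min 38 s = 17,078 s.
Bytes = 37,800 samples/s × 17,078 s × 3 bytes/sample × 2 ch = 3,873,290,400 bytes.
3,873,290,400 / 1,048,576 = 3693.86 MiB.

3693.86 MiB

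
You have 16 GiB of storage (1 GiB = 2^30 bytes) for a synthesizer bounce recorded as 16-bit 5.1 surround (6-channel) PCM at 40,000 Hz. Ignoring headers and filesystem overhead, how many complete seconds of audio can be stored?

Uncompressed byte rate = 40,000 × 2 × 6 = 480,000 bytes/s.
Capacity = 16 × 1,073,741,824 = 17,179,869,184 bytes.
17,179,869,184 / 480,000 ≈ 35791.39 s → 35,791 seconds.

35,791 seconds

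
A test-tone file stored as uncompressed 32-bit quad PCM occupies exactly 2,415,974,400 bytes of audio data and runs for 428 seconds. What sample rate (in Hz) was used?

Bytes = sample_rate × seconds × bytes_per_sample × channels.
sample_rate = 2,415,974,400 / (428 × 4 × 4) = 2,415,974,400 / 6,848 = 352,800 Hz.

352,800 Hz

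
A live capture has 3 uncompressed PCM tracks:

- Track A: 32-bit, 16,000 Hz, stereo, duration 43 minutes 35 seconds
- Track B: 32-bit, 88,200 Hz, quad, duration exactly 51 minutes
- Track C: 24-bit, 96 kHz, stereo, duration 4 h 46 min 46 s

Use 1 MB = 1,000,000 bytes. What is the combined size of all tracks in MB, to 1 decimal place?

14563.6 MB

Track A: 43 minutes 35 seconds = 2,615 s; 16,000 × 2,615 × 4 × 2 = 334,720,000 bytes.
Track B: exactly 51 minutes = 3,060 s; 88,200 × 3,060 × 4 × 4 = 4,318,272,000 bytes.
Track C: 4 h 46 min 46 s = 17,206 s; 96,000 × 17,206 × 3 × 2 = 9,910,656,000 bytes.
Total = 14,563,648,000 bytes = 14563.6 MB.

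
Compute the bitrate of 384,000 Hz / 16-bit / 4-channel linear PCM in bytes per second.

3,072,000 bytes/s

Bit rate = 384,000 × 16 × 4 = 24,576,000 bits/s.
24,576,000 / 8 = 3,072,000 bytes/s.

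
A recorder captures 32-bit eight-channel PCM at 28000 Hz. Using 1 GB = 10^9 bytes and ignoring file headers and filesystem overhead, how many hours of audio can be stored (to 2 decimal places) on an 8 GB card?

2.48 hours

Uncompressed byte rate = 28,000 × 4 × 8 = 896,000 bytes/s.
Capacity = 8 × 1,000,000,000 = 8,000,000,000 bytes.
8,000,000,000 / 896,000 ≈ 8928.57 s → 2.48 hours.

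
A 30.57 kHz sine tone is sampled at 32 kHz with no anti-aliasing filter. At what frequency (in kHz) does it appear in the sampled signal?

Nyquist = 32,000/2 = 16,000 Hz; 30,570 Hz exceeds it.
Alias = |30,570 − 1×32,000| = |30,570 − 32,000| = 1,430 Hz = 1.43 kHz.

1.43 kHz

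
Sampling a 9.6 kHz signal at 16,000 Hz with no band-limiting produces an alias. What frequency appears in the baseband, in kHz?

6.4 kHz

Nyquist = 16,000/2 = 8,000 Hz; 9,600 Hz exceeds it.
Alias = |9,600 − 1×16,000| = |9,600 − 16,000| = 6,400 Hz = 6.4 kHz.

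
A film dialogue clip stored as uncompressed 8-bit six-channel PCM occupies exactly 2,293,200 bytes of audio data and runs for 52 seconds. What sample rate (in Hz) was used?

Bytes = sample_rate × seconds × bytes_per_sample × channels.
sample_rate = 2,293,200 / (52 × 1 × 6) = 2,293,200 / 312 = 7,350 Hz.

7,350 Hz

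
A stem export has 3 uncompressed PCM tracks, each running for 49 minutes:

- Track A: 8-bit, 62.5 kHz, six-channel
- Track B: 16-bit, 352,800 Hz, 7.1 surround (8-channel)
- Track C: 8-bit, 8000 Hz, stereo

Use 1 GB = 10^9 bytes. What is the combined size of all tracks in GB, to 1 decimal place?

17.7 GB

49 minutes = 2,940 s.
Track A: 62,500 × 2,940 × 1 × 6 = 1,102,500,000 bytes.
Track B: 352,800 × 2,940 × 2 × 8 = 16,595,712,000 bytes.
Track C: 8,000 × 2,940 × 1 × 2 = 47,040,000 bytes.
Total = 17,745,252,000 bytes = 17.7 GB.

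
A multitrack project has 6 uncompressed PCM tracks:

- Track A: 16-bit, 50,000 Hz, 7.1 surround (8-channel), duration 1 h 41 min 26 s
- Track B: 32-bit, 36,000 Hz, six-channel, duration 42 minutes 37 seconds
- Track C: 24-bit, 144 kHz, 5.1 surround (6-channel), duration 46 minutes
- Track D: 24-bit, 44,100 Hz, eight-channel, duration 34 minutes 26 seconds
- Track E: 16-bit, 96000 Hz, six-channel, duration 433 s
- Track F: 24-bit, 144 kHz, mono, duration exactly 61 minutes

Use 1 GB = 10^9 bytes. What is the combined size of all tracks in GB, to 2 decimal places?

18.50 GB

Track A: 1 h 41 min 26 s = 6,086 s; 50,000 × 6,086 × 2 × 8 = 4,868,800,000 bytes.
Track B: 42 minutes 37 seconds = 2,557 s; 36,000 × 2,557 × 4 × 6 = 2,209,248,000 bytes.
Track C: 46 minutes = 2,760 s; 144,000 × 2,760 × 3 × 6 = 7,153,920,000 bytes.
Track D: 34 minutes 26 seconds = 2,066 s; 44,100 × 2,066 × 3 × 8 = 2,186,654,400 bytes.
Track E: 96,000 × 433 × 2 × 6 = 498,816,000 bytes.
Track F: exactly 61 minutes = 3,660 s; 144,000 × 3,660 × 3 × 1 = 1,581,120,000 bytes.
Total = 18,498,558,400 bytes = 18.50 GB.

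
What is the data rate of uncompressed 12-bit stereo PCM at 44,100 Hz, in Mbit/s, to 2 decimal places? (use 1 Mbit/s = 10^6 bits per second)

Bit rate = 44,100 × 12 × 2 = 1,058,400 bits/s.
= 1.06 Mbit/s.

1.06 Mbit/s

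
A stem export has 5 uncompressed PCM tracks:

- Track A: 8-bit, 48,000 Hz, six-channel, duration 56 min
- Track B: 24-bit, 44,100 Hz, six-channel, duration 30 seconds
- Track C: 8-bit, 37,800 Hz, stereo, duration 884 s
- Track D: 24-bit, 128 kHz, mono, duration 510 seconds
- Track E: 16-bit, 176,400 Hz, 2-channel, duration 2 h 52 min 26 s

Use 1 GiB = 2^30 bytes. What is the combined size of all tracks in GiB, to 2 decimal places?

7.97 GiB

Track A: 56 min = 3,360 s; 48,000 × 3,360 × 1 × 6 = 967,680,000 bytes.
Track B: 44,100 × 30 × 3 × 6 = 23,814,000 bytes.
Track C: 37,800 × 884 × 1 × 2 = 66,830,400 bytes.
Track D: 128,000 × 510 × 3 × 1 = 195,840,000 bytes.
Track E: 2 h 52 min 26 s = 10,346 s; 176,400 × 10,346 × 2 × 2 = 7,300,137,600 bytes.
Total = 8,554,302,000 bytes = 7.97 GiB.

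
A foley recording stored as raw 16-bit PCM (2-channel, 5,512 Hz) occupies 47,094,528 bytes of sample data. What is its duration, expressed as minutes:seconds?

35:36

Byte rate = 5,512 × 2 × 2 = 22,048 bytes/s.
Duration = 47,094,528 / 22,048 = 2,136 s.
2,136 s = 35:36.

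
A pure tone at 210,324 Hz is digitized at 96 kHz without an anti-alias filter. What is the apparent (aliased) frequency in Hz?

Nyquist = 96,000/2 = 48,000 Hz; 210,324 Hz exceeds it.
Alias = |210,324 − 2×96,000| = |210,324 − 192,000| = 18,324 Hz.

18,324 Hz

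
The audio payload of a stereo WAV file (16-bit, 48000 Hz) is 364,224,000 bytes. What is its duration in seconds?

1,897 seconds

Byte rate = 48,000 × 2 × 2 = 192,000 bytes/s.
Duration = 364,224,000 / 192,000 = 1,897 s.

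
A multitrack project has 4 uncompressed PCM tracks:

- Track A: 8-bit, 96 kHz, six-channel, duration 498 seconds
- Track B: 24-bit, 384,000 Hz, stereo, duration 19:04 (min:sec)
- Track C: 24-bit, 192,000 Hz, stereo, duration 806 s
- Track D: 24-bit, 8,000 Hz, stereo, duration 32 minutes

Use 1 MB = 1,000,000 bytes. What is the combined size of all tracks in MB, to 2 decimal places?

3943.30 MB

Track A: 96,000 × 498 × 1 × 6 = 286,848,000 bytes.
Track B: 19:04 (min:sec) = 1,144 s; 384,000 × 1,144 × 3 × 2 = 2,635,776,000 bytes.
Track C: 192,000 × 806 × 3 × 2 = 928,512,000 bytes.
Track D: 32 minutes = 1,920 s; 8,000 × 1,920 × 3 × 2 = 92,160,000 bytes.
Total = 3,943,296,000 bytes = 3943.30 MB.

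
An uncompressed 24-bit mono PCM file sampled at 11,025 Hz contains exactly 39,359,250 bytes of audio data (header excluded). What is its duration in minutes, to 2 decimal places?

19.83 minutes

Byte rate = 11,025 × 3 × 1 = 33,075 bytes/s.
Duration = 39,359,250 / 33,075 = 1,190 s.
1,190 s / 60 = 19.83 minutes.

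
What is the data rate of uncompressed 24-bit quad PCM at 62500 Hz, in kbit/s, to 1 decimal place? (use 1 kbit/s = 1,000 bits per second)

Bit rate = 62,500 × 24 × 4 = 6,000,000 bits/s.
= 6000.0 kbit/s.

6000.0 kbit/s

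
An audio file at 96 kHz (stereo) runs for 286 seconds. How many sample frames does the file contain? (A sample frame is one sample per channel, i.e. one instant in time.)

96,000 samples/s × 286 s = 27,456,000 frames.

27,456,000 sample frames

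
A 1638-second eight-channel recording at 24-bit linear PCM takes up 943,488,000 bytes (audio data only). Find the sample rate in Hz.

Bytes = sample_rate × seconds × bytes_per_sample × channels.
sample_rate = 943,488,000 / (1,638 × 3 × 8) = 943,488,000 / 39,312 = 24,000 Hz.

24,000 Hz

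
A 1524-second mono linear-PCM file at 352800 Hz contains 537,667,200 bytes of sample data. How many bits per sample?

8 bits

Bytes per sample = 537,667,200 / (352,800 × 1,524 × 1) = 537,667,200 / 537,667,200 = 1.
Bit depth = 1 × 8 = 8 bits.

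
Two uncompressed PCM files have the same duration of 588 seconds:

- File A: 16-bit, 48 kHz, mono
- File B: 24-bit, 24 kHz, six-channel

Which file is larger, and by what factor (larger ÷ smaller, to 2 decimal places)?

File A: 48,000 × 2 × 1 = 96,000 bytes/s.
File B: 24,000 × 3 × 6 = 432,000 bytes/s.
File B is larger; ratio = 254,016,000 / 56,448,000 = 4.50.

File B, by a factor of 4.50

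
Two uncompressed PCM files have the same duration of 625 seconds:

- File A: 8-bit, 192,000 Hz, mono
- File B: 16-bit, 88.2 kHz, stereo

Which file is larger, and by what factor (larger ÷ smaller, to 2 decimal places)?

File B, by a factor of 1.84

File A: 192,000 × 1 × 1 = 192,000 bytes/s.
File B: 88,200 × 2 × 2 = 352,800 bytes/s.
File B is larger; ratio = 220,500,000 / 120,000,000 = 1.84.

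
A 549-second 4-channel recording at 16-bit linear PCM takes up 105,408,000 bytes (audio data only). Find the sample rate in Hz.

Bytes = sample_rate × seconds × bytes_per_sample × channels.
sample_rate = 105,408,000 / (549 × 2 × 4) = 105,408,000 / 4,392 = 24,000 Hz.

24,000 Hz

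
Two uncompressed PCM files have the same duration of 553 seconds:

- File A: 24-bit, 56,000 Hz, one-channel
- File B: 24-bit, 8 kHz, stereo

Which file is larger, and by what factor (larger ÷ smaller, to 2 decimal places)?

File A: 56,000 × 3 × 1 = 168,000 bytes/s.
File B: 8,000 × 3 × 2 = 48,000 bytes/s.
File A is larger; ratio = 92,904,000 / 26,544,000 = 3.50.

File A, by a factor of 3.50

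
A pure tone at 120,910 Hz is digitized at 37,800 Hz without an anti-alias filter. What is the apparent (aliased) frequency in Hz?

7,510 Hz

Nyquist = 37,800/2 = 18,900 Hz; 120,910 Hz exceeds it.
Alias = |120,910 − 3×37,800| = |120,910 − 113,400| = 7,510 Hz.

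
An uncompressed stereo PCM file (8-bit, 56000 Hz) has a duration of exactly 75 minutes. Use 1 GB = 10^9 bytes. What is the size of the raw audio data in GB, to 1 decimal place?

0.5 GB

Duration = exactly 75 minutes = 4,500 s.
Bytes = 56,000 samples/s × 4,500 s × 1 bytes/sample × 2 ch = 504,000,000 bytes.
504,000,000 / 1,000,000,000 = 0.5 GB.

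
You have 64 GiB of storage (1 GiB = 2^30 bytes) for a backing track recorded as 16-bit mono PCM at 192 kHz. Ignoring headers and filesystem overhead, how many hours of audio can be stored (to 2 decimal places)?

49.71 hours

Uncompressed byte rate = 192,000 × 2 × 1 = 384,000 bytes/s.
Capacity = 64 × 1,073,741,824 = 68,719,476,736 bytes.
68,719,476,736 / 384,000 ≈ 178956.97 s → 49.71 hours.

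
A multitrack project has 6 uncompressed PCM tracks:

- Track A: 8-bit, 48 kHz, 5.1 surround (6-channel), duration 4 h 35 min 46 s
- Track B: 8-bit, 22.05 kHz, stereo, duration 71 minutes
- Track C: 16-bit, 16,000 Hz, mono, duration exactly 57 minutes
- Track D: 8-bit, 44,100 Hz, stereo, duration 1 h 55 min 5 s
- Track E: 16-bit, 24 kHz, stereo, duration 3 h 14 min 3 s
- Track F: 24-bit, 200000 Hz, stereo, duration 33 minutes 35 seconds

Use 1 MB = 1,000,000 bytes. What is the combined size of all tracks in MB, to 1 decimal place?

9207.3 MB

Track A: 4 h 35 min 46 s = 16,546 s; 48,000 × 16,546 × 1 × 6 = 4,765,248,000 bytes.
Track B: 71 minutes = 4,260 s; 22,050 × 4,260 × 1 × 2 = 187,866,000 bytes.
Track C: exactly 57 minutes = 3,420 s; 16,000 × 3,420 × 2 × 1 = 109,440,000 bytes.
Track D: 1 h 55 min 5 s = 6,905 s; 44,100 × 6,905 × 1 × 2 = 609,021,000 bytes.
Track E: 3 h 14 min 3 s = 11,643 s; 24,000 × 11,643 × 2 × 2 = 1,117,728,000 bytes.
Track F: 33 minutes 35 seconds = 2,015 s; 200,000 × 2,015 × 3 × 2 = 2,418,000,000 bytes.
Total = 9,207,303,000 bytes = 9207.3 MB.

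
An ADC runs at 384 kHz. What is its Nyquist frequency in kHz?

Nyquist frequency = sample rate / 2 = 384,000 / 2 = 192 kHz.

192 kHz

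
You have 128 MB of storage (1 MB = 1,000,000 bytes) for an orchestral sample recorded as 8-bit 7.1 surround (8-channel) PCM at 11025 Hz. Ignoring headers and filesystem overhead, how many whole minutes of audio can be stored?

Uncompressed byte rate = 11,025 × 1 × 8 = 88,200 bytes/s.
Capacity = 128 × 1,000,000 = 128,000,000 bytes.
128,000,000 / 88,200 ≈ 1451.25 s → 24 minutes.

24 minutes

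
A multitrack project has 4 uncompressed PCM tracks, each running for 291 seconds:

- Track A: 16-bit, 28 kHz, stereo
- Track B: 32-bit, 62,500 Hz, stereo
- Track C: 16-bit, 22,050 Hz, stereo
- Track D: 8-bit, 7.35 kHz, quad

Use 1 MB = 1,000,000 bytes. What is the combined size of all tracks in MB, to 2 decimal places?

Track A: 28,000 × 291 × 2 × 2 = 32,592,000 bytes.
Track B: 62,500 × 291 × 4 × 2 = 145,500,000 bytes.
Track C: 22,050 × 291 × 2 × 2 = 25,666,200 bytes.
Track D: 7,350 × 291 × 1 × 4 = 8,555,400 bytes.
Total = 212,313,600 bytes = 212.31 MB.

212.31 MB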